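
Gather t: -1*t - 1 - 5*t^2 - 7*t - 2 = -5*t^2 - 8*t - 3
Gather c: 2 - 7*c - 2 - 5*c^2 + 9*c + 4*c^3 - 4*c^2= 4*c^3 - 9*c^2 + 2*c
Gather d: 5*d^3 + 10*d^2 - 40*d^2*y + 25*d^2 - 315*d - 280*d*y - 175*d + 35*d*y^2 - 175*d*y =5*d^3 + d^2*(35 - 40*y) + d*(35*y^2 - 455*y - 490)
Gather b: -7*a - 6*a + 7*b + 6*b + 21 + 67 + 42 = -13*a + 13*b + 130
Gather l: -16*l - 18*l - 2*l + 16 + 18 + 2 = 36 - 36*l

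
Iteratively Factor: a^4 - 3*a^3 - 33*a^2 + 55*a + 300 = (a + 3)*(a^3 - 6*a^2 - 15*a + 100) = (a - 5)*(a + 3)*(a^2 - a - 20) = (a - 5)*(a + 3)*(a + 4)*(a - 5)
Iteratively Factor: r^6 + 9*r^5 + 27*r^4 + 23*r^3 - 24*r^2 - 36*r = (r + 3)*(r^5 + 6*r^4 + 9*r^3 - 4*r^2 - 12*r) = (r + 2)*(r + 3)*(r^4 + 4*r^3 + r^2 - 6*r) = r*(r + 2)*(r + 3)*(r^3 + 4*r^2 + r - 6) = r*(r + 2)^2*(r + 3)*(r^2 + 2*r - 3) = r*(r + 2)^2*(r + 3)^2*(r - 1)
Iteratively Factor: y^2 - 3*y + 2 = (y - 1)*(y - 2)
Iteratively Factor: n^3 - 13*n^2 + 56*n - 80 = (n - 4)*(n^2 - 9*n + 20) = (n - 5)*(n - 4)*(n - 4)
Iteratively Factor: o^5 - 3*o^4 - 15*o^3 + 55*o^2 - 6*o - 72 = (o - 3)*(o^4 - 15*o^2 + 10*o + 24) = (o - 3)*(o - 2)*(o^3 + 2*o^2 - 11*o - 12) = (o - 3)*(o - 2)*(o + 4)*(o^2 - 2*o - 3) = (o - 3)^2*(o - 2)*(o + 4)*(o + 1)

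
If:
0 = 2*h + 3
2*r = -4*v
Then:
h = -3/2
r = -2*v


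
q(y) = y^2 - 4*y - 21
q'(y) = 2*y - 4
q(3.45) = -22.90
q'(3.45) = 2.90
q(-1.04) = -15.76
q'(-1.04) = -6.08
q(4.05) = -20.80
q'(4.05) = 4.10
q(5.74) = -11.01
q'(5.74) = 7.48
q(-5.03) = 24.42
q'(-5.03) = -14.06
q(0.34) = -22.24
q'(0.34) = -3.32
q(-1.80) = -10.56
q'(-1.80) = -7.60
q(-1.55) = -12.40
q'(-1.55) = -7.10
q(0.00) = -21.00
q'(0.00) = -4.00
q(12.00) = 75.00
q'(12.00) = 20.00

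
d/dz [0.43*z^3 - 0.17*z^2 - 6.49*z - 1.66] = 1.29*z^2 - 0.34*z - 6.49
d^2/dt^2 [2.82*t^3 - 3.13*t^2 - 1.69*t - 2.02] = 16.92*t - 6.26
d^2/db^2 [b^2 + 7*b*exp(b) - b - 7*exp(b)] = 7*b*exp(b) + 7*exp(b) + 2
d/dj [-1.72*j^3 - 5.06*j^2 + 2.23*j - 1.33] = -5.16*j^2 - 10.12*j + 2.23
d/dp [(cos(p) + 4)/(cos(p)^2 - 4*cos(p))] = (sin(p) - 16*sin(p)/cos(p)^2 + 8*tan(p))/(cos(p) - 4)^2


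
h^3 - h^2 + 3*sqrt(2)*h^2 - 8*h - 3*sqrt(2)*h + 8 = (h - 1)*(h - sqrt(2))*(h + 4*sqrt(2))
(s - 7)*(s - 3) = s^2 - 10*s + 21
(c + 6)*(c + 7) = c^2 + 13*c + 42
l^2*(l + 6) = l^3 + 6*l^2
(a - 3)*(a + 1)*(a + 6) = a^3 + 4*a^2 - 15*a - 18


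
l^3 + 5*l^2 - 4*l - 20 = (l - 2)*(l + 2)*(l + 5)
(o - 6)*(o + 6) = o^2 - 36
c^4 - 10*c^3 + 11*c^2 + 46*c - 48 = (c - 8)*(c - 3)*(c - 1)*(c + 2)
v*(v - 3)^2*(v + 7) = v^4 + v^3 - 33*v^2 + 63*v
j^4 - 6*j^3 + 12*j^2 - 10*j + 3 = (j - 3)*(j - 1)^3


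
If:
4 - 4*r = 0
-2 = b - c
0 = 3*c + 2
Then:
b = -8/3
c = -2/3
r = 1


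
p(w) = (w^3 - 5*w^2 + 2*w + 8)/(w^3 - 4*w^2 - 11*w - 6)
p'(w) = (-3*w^2 + 8*w + 11)*(w^3 - 5*w^2 + 2*w + 8)/(w^3 - 4*w^2 - 11*w - 6)^2 + (3*w^2 - 10*w + 2)/(w^3 - 4*w^2 - 11*w - 6) = (w^2 - 28*w + 76)/(w^4 - 10*w^3 + 13*w^2 + 60*w + 36)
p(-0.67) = -5.66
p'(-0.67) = 19.65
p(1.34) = -0.16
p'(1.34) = 0.34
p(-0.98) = -106.31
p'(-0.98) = 5357.12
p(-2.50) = 2.29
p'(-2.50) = 0.94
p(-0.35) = -2.48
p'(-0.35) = 5.04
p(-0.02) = -1.38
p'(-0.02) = 2.20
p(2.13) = 0.02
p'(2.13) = 0.14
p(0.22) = -0.95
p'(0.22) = 1.41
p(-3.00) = 1.94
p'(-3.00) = 0.52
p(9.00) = 1.17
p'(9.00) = -0.11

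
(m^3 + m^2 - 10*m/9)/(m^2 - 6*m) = (m^2 + m - 10/9)/(m - 6)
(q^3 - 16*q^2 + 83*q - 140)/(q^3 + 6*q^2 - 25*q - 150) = (q^2 - 11*q + 28)/(q^2 + 11*q + 30)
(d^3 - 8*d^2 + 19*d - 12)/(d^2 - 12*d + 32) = (d^2 - 4*d + 3)/(d - 8)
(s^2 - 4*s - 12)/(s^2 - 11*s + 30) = (s + 2)/(s - 5)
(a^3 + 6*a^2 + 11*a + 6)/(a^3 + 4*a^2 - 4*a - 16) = (a^2 + 4*a + 3)/(a^2 + 2*a - 8)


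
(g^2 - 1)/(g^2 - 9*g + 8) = (g + 1)/(g - 8)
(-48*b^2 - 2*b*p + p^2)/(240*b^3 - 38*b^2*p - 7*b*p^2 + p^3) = 1/(-5*b + p)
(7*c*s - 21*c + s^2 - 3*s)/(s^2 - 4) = (7*c*s - 21*c + s^2 - 3*s)/(s^2 - 4)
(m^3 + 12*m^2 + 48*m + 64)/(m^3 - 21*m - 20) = (m^2 + 8*m + 16)/(m^2 - 4*m - 5)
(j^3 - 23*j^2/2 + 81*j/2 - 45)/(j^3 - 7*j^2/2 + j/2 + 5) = (j^2 - 9*j + 18)/(j^2 - j - 2)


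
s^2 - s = s*(s - 1)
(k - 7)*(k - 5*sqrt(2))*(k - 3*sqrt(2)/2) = k^3 - 13*sqrt(2)*k^2/2 - 7*k^2 + 15*k + 91*sqrt(2)*k/2 - 105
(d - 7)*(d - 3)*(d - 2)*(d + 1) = d^4 - 11*d^3 + 29*d^2 - d - 42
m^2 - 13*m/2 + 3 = (m - 6)*(m - 1/2)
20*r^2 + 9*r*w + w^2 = (4*r + w)*(5*r + w)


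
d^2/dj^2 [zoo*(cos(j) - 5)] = zoo*cos(j)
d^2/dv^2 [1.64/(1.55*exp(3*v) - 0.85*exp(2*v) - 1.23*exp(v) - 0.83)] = ((-22.878*exp(2*v) + 5.576*exp(v) + 2.0172)*(-1.55*exp(3*v) + 0.85*exp(2*v) + 1.23*exp(v) + 0.83) - 1.64*(-9.3*exp(2*v) + 3.4*exp(v) + 2.46)*(-4.65*exp(2*v) + 1.7*exp(v) + 1.23)*exp(v))*exp(v)/(-1.55*exp(3*v) + 0.85*exp(2*v) + 1.23*exp(v) + 0.83)^3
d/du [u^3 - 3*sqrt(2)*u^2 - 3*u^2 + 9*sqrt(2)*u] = 3*u^2 - 6*sqrt(2)*u - 6*u + 9*sqrt(2)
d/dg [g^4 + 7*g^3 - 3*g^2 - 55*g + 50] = 4*g^3 + 21*g^2 - 6*g - 55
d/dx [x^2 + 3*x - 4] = 2*x + 3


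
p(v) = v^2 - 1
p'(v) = 2*v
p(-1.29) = 0.66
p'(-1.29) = -2.58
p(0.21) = -0.96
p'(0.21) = 0.42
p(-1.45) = 1.10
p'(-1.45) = -2.90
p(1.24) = 0.54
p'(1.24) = 2.48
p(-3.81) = 13.52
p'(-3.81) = -7.62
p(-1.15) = 0.32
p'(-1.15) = -2.30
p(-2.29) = 4.24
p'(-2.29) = -4.58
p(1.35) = 0.82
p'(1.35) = 2.70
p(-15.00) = 224.00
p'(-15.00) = -30.00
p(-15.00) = 224.00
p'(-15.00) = -30.00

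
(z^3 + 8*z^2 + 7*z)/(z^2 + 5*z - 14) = z*(z + 1)/(z - 2)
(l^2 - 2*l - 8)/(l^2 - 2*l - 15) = (-l^2 + 2*l + 8)/(-l^2 + 2*l + 15)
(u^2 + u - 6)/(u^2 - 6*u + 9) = (u^2 + u - 6)/(u^2 - 6*u + 9)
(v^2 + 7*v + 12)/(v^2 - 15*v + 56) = (v^2 + 7*v + 12)/(v^2 - 15*v + 56)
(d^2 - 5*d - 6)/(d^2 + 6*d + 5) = (d - 6)/(d + 5)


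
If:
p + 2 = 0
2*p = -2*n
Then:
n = 2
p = -2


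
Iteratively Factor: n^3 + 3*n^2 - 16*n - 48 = (n + 4)*(n^2 - n - 12) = (n - 4)*(n + 4)*(n + 3)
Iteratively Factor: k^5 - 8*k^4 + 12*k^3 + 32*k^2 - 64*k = (k - 2)*(k^4 - 6*k^3 + 32*k) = (k - 2)*(k + 2)*(k^3 - 8*k^2 + 16*k) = (k - 4)*(k - 2)*(k + 2)*(k^2 - 4*k) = (k - 4)^2*(k - 2)*(k + 2)*(k)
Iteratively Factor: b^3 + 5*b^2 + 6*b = (b)*(b^2 + 5*b + 6) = b*(b + 3)*(b + 2)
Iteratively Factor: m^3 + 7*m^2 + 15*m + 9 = (m + 1)*(m^2 + 6*m + 9) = (m + 1)*(m + 3)*(m + 3)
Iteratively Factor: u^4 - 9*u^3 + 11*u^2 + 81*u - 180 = (u - 4)*(u^3 - 5*u^2 - 9*u + 45) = (u - 5)*(u - 4)*(u^2 - 9) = (u - 5)*(u - 4)*(u - 3)*(u + 3)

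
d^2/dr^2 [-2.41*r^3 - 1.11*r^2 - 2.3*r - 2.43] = -14.46*r - 2.22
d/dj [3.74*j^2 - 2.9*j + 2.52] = 7.48*j - 2.9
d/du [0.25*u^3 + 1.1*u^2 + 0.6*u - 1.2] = 0.75*u^2 + 2.2*u + 0.6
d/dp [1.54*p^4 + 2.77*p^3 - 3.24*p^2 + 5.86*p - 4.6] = 6.16*p^3 + 8.31*p^2 - 6.48*p + 5.86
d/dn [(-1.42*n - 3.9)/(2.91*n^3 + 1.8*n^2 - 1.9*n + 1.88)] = (8.2644*n^3 + 36.603*n^2 + 14.04*n - 10.0796)/(8.4681*n^6 + 10.476*n^5 - 7.818*n^4 + 4.1016*n^3 + 10.378*n^2 - 7.144*n + 3.5344)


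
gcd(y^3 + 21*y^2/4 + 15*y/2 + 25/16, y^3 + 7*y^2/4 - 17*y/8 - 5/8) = y^2 + 11*y/4 + 5/8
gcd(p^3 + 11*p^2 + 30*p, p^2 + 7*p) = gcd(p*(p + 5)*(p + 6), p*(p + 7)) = p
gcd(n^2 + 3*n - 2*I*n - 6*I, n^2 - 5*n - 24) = n + 3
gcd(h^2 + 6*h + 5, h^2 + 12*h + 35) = h + 5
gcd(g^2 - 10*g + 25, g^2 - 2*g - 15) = g - 5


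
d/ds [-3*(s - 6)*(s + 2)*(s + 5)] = -9*s^2 - 6*s + 96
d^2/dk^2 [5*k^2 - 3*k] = 10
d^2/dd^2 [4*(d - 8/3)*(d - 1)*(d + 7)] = 24*d + 80/3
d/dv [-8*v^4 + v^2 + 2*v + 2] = -32*v^3 + 2*v + 2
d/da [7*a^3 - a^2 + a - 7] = 21*a^2 - 2*a + 1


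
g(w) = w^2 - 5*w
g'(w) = 2*w - 5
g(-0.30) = 1.59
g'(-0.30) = -5.60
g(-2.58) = 19.56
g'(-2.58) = -10.16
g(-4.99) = 49.85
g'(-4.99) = -14.98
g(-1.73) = 11.64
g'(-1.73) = -8.46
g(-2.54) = 19.15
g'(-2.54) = -10.08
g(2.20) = -6.16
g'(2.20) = -0.60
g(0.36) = -1.67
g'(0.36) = -4.28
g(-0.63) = 3.55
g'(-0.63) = -6.26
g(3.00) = -6.00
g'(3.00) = 1.00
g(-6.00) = 66.00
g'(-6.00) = -17.00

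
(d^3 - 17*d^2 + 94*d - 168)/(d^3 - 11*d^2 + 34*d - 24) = (d - 7)/(d - 1)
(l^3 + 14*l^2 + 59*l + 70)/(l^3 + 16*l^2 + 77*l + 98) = (l + 5)/(l + 7)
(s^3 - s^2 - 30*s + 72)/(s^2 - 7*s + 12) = s + 6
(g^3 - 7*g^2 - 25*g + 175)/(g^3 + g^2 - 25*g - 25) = (g - 7)/(g + 1)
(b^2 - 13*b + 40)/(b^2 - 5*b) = (b - 8)/b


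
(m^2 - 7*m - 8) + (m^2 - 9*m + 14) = 2*m^2 - 16*m + 6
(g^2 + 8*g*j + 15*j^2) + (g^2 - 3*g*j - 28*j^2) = 2*g^2 + 5*g*j - 13*j^2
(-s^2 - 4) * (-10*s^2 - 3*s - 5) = 10*s^4 + 3*s^3 + 45*s^2 + 12*s + 20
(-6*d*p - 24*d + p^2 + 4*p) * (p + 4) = -6*d*p^2 - 48*d*p - 96*d + p^3 + 8*p^2 + 16*p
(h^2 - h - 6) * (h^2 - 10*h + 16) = h^4 - 11*h^3 + 20*h^2 + 44*h - 96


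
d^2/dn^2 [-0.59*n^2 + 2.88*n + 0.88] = -1.18000000000000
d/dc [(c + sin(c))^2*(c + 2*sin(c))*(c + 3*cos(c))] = (c + sin(c))*(-(c + sin(c))*(c + 2*sin(c))*(3*sin(c) - 1) + (c + sin(c))*(c + 3*cos(c))*(2*cos(c) + 1) + 2*(c + 2*sin(c))*(c + 3*cos(c))*(cos(c) + 1))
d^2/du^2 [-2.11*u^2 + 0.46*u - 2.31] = -4.22000000000000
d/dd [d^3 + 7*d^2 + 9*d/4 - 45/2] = 3*d^2 + 14*d + 9/4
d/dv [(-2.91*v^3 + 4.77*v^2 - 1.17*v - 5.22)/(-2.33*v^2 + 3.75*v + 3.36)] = (6.7803*v^4 - 21.825*v^3 - 14.1714*v^2 + 7.7292*v + 15.6438)/(5.4289*v^4 - 17.475*v^3 - 1.5951*v^2 + 25.2*v + 11.2896)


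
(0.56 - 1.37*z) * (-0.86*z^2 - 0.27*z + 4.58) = 1.1782*z^3 - 0.1117*z^2 - 6.4258*z + 2.5648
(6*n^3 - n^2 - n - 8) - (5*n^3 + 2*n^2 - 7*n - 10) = n^3 - 3*n^2 + 6*n + 2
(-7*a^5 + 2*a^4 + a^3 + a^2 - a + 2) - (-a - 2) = -7*a^5 + 2*a^4 + a^3 + a^2 + 4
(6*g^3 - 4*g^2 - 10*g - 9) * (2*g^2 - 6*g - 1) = 12*g^5 - 44*g^4 - 2*g^3 + 46*g^2 + 64*g + 9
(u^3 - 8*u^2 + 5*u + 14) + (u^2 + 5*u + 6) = u^3 - 7*u^2 + 10*u + 20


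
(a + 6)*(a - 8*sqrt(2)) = a^2 - 8*sqrt(2)*a + 6*a - 48*sqrt(2)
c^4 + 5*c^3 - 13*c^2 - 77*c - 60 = (c - 4)*(c + 1)*(c + 3)*(c + 5)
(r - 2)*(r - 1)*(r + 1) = r^3 - 2*r^2 - r + 2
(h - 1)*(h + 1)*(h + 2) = h^3 + 2*h^2 - h - 2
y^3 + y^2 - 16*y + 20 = (y - 2)^2*(y + 5)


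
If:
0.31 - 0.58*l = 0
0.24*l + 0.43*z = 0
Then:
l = 0.53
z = -0.30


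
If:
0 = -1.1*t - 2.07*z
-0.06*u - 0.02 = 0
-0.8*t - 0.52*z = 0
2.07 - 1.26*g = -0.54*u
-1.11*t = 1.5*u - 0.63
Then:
No Solution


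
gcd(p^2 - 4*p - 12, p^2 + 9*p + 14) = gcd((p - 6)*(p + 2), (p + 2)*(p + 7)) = p + 2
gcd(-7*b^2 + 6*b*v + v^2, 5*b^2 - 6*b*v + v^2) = -b + v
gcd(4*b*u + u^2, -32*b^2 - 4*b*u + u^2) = 4*b + u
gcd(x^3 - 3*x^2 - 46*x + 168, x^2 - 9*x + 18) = x - 6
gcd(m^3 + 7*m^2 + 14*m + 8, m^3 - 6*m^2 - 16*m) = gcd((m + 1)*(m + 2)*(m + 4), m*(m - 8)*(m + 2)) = m + 2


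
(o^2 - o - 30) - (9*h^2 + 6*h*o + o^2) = -9*h^2 - 6*h*o - o - 30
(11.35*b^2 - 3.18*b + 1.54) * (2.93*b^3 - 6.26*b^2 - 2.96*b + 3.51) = 33.2555*b^5 - 80.3684*b^4 - 9.177*b^3 + 39.6109*b^2 - 15.7202*b + 5.4054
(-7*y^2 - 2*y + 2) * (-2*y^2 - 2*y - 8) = 14*y^4 + 18*y^3 + 56*y^2 + 12*y - 16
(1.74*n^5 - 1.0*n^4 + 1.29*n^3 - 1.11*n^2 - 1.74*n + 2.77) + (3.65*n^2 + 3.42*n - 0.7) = 1.74*n^5 - 1.0*n^4 + 1.29*n^3 + 2.54*n^2 + 1.68*n + 2.07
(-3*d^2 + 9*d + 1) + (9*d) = -3*d^2 + 18*d + 1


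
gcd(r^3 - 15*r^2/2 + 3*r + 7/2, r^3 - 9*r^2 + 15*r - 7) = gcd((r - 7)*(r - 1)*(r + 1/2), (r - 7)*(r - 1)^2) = r^2 - 8*r + 7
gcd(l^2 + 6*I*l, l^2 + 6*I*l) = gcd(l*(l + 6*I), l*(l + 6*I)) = l^2 + 6*I*l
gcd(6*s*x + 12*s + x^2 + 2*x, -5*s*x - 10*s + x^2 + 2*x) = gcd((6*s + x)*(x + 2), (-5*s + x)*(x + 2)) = x + 2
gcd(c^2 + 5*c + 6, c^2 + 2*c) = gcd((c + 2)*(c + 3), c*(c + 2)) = c + 2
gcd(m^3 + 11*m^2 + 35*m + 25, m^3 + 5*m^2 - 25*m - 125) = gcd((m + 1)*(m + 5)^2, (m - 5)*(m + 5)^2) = m^2 + 10*m + 25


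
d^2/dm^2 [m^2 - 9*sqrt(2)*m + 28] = 2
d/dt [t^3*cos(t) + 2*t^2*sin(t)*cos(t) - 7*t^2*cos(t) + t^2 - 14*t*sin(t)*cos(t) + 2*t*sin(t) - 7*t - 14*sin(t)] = -t^3*sin(t) + 7*t^2*sin(t) + 3*t^2*cos(t) + 2*t^2*cos(2*t) + 2*t*sin(2*t) - 12*t*cos(t) - 14*t*cos(2*t) + 2*t + 2*sin(t) - 7*sin(2*t) - 14*cos(t) - 7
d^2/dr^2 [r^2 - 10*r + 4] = 2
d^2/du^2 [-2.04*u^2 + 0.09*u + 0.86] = -4.08000000000000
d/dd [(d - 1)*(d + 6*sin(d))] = d + (d - 1)*(6*cos(d) + 1) + 6*sin(d)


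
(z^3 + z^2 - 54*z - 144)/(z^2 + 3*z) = z - 2 - 48/z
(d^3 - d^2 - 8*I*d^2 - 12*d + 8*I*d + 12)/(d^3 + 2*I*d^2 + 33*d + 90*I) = (d^2 - d*(1 + 2*I) + 2*I)/(d^2 + 8*I*d - 15)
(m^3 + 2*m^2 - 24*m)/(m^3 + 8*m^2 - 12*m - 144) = m/(m + 6)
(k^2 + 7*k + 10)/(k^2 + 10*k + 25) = (k + 2)/(k + 5)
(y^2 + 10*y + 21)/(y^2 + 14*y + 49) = (y + 3)/(y + 7)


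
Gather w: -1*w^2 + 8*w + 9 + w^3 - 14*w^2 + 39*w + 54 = w^3 - 15*w^2 + 47*w + 63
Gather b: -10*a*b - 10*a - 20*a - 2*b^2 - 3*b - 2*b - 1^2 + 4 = -30*a - 2*b^2 + b*(-10*a - 5) + 3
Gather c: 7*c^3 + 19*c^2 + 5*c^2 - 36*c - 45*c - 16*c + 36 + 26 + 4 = 7*c^3 + 24*c^2 - 97*c + 66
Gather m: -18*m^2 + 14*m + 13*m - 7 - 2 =-18*m^2 + 27*m - 9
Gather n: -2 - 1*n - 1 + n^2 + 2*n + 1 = n^2 + n - 2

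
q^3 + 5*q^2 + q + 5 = (q + 5)*(q - I)*(q + I)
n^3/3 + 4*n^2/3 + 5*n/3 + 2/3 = (n/3 + 1/3)*(n + 1)*(n + 2)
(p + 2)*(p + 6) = p^2 + 8*p + 12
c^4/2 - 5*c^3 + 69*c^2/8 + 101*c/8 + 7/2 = (c/2 + 1/4)*(c - 7)*(c - 4)*(c + 1/2)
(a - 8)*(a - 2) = a^2 - 10*a + 16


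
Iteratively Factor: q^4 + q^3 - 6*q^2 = (q)*(q^3 + q^2 - 6*q) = q^2*(q^2 + q - 6) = q^2*(q + 3)*(q - 2)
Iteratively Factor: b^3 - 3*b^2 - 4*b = (b + 1)*(b^2 - 4*b) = (b - 4)*(b + 1)*(b)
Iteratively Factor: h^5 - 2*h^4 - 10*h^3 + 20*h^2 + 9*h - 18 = (h - 1)*(h^4 - h^3 - 11*h^2 + 9*h + 18) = (h - 1)*(h + 1)*(h^3 - 2*h^2 - 9*h + 18) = (h - 1)*(h + 1)*(h + 3)*(h^2 - 5*h + 6) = (h - 3)*(h - 1)*(h + 1)*(h + 3)*(h - 2)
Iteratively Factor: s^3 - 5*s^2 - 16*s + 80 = (s - 4)*(s^2 - s - 20) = (s - 5)*(s - 4)*(s + 4)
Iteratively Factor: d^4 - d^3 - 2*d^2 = (d + 1)*(d^3 - 2*d^2) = d*(d + 1)*(d^2 - 2*d) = d^2*(d + 1)*(d - 2)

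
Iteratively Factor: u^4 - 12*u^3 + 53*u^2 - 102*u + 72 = (u - 2)*(u^3 - 10*u^2 + 33*u - 36) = (u - 4)*(u - 2)*(u^2 - 6*u + 9) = (u - 4)*(u - 3)*(u - 2)*(u - 3)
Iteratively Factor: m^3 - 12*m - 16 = (m + 2)*(m^2 - 2*m - 8) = (m + 2)^2*(m - 4)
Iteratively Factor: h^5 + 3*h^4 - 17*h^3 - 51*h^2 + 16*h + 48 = (h + 1)*(h^4 + 2*h^3 - 19*h^2 - 32*h + 48) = (h - 4)*(h + 1)*(h^3 + 6*h^2 + 5*h - 12) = (h - 4)*(h - 1)*(h + 1)*(h^2 + 7*h + 12) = (h - 4)*(h - 1)*(h + 1)*(h + 3)*(h + 4)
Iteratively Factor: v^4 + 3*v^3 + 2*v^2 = (v + 2)*(v^3 + v^2) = v*(v + 2)*(v^2 + v) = v*(v + 1)*(v + 2)*(v)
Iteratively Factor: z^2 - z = (z)*(z - 1)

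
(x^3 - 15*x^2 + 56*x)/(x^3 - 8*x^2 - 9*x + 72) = x*(x - 7)/(x^2 - 9)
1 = 1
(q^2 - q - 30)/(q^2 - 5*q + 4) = (q^2 - q - 30)/(q^2 - 5*q + 4)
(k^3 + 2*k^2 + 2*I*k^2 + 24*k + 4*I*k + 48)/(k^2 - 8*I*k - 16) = (k^2 + k*(2 + 6*I) + 12*I)/(k - 4*I)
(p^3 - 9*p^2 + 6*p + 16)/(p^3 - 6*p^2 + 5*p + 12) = (p^2 - 10*p + 16)/(p^2 - 7*p + 12)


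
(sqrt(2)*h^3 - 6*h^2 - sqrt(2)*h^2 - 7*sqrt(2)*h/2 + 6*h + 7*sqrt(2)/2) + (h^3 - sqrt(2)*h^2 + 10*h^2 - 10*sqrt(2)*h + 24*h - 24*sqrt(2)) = h^3 + sqrt(2)*h^3 - 2*sqrt(2)*h^2 + 4*h^2 - 27*sqrt(2)*h/2 + 30*h - 41*sqrt(2)/2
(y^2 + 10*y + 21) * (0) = 0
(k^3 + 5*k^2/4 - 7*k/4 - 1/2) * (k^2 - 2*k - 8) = k^5 - 3*k^4/4 - 49*k^3/4 - 7*k^2 + 15*k + 4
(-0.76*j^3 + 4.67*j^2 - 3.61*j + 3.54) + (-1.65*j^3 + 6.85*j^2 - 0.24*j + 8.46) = -2.41*j^3 + 11.52*j^2 - 3.85*j + 12.0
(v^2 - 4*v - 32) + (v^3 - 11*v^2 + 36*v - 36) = v^3 - 10*v^2 + 32*v - 68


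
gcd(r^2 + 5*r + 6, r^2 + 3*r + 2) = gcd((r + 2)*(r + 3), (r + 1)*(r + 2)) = r + 2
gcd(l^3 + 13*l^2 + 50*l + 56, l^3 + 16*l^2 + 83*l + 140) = l^2 + 11*l + 28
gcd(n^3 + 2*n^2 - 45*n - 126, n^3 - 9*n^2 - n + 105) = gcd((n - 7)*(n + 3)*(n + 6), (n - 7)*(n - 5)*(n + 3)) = n^2 - 4*n - 21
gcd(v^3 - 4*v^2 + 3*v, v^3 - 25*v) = v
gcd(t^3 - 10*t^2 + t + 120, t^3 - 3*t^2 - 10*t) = t - 5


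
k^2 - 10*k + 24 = (k - 6)*(k - 4)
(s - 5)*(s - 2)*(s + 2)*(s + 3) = s^4 - 2*s^3 - 19*s^2 + 8*s + 60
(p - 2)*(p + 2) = p^2 - 4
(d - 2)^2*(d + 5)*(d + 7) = d^4 + 8*d^3 - 9*d^2 - 92*d + 140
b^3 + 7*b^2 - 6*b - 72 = (b - 3)*(b + 4)*(b + 6)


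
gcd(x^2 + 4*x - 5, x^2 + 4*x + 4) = 1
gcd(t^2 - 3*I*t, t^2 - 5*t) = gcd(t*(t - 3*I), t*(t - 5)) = t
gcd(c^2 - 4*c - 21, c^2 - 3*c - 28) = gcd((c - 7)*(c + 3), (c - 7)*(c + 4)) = c - 7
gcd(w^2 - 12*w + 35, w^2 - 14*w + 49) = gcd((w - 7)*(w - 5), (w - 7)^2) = w - 7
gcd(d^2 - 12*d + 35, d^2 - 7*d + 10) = d - 5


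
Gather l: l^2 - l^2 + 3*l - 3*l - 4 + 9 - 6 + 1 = 0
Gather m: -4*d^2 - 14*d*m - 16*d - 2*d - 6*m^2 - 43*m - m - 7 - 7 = -4*d^2 - 18*d - 6*m^2 + m*(-14*d - 44) - 14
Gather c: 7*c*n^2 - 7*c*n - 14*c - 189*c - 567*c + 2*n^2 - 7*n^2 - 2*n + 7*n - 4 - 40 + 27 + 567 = c*(7*n^2 - 7*n - 770) - 5*n^2 + 5*n + 550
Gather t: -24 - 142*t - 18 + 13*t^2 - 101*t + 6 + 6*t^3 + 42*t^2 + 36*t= 6*t^3 + 55*t^2 - 207*t - 36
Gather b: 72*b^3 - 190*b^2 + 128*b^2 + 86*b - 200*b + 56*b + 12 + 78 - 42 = 72*b^3 - 62*b^2 - 58*b + 48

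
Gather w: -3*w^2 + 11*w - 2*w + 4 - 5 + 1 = -3*w^2 + 9*w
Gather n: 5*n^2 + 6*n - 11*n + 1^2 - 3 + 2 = 5*n^2 - 5*n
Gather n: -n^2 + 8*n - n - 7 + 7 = -n^2 + 7*n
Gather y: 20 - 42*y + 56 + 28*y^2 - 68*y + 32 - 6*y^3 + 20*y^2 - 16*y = -6*y^3 + 48*y^2 - 126*y + 108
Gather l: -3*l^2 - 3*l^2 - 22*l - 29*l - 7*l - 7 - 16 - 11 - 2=-6*l^2 - 58*l - 36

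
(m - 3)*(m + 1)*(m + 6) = m^3 + 4*m^2 - 15*m - 18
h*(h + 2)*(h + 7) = h^3 + 9*h^2 + 14*h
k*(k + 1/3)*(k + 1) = k^3 + 4*k^2/3 + k/3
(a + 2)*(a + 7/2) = a^2 + 11*a/2 + 7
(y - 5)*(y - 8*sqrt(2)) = y^2 - 8*sqrt(2)*y - 5*y + 40*sqrt(2)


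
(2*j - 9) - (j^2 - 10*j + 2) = -j^2 + 12*j - 11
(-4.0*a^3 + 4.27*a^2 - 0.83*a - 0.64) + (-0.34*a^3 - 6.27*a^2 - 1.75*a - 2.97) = -4.34*a^3 - 2.0*a^2 - 2.58*a - 3.61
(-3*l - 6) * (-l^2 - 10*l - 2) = 3*l^3 + 36*l^2 + 66*l + 12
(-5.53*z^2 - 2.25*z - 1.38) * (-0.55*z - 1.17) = 3.0415*z^3 + 7.7076*z^2 + 3.3915*z + 1.6146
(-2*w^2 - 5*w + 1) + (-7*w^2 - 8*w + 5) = -9*w^2 - 13*w + 6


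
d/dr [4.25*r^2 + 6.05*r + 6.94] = 8.5*r + 6.05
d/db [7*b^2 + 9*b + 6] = 14*b + 9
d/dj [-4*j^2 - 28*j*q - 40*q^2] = -8*j - 28*q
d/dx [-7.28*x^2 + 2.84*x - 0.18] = 2.84 - 14.56*x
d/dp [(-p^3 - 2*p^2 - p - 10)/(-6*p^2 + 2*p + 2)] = (3*p^4 - 2*p^3 - 8*p^2 - 64*p + 9)/(2*(9*p^4 - 6*p^3 - 5*p^2 + 2*p + 1))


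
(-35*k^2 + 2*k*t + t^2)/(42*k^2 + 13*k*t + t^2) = (-5*k + t)/(6*k + t)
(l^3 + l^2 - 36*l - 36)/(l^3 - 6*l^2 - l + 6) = (l + 6)/(l - 1)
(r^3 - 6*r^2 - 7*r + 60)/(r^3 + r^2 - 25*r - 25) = (r^2 - r - 12)/(r^2 + 6*r + 5)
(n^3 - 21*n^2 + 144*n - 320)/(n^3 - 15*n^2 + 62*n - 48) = (n^2 - 13*n + 40)/(n^2 - 7*n + 6)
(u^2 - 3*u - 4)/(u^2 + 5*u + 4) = (u - 4)/(u + 4)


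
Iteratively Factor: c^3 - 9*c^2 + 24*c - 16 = (c - 4)*(c^2 - 5*c + 4) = (c - 4)^2*(c - 1)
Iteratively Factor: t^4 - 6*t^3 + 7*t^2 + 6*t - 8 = (t - 2)*(t^3 - 4*t^2 - t + 4) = (t - 2)*(t + 1)*(t^2 - 5*t + 4) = (t - 4)*(t - 2)*(t + 1)*(t - 1)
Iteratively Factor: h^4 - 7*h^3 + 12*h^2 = (h)*(h^3 - 7*h^2 + 12*h) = h*(h - 3)*(h^2 - 4*h) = h^2*(h - 3)*(h - 4)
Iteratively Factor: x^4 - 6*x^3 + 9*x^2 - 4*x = (x - 1)*(x^3 - 5*x^2 + 4*x) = x*(x - 1)*(x^2 - 5*x + 4) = x*(x - 1)^2*(x - 4)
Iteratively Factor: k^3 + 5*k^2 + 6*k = (k)*(k^2 + 5*k + 6) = k*(k + 3)*(k + 2)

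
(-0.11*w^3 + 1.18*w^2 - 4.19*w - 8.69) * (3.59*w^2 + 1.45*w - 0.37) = -0.3949*w^5 + 4.0767*w^4 - 13.2904*w^3 - 37.7092*w^2 - 11.0502*w + 3.2153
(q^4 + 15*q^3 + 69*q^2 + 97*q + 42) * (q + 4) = q^5 + 19*q^4 + 129*q^3 + 373*q^2 + 430*q + 168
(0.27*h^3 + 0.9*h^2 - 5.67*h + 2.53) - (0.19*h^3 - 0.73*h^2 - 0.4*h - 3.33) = 0.08*h^3 + 1.63*h^2 - 5.27*h + 5.86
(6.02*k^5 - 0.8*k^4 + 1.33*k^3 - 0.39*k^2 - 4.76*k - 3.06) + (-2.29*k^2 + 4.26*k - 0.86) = 6.02*k^5 - 0.8*k^4 + 1.33*k^3 - 2.68*k^2 - 0.5*k - 3.92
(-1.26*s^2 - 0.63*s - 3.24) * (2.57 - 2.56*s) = 3.2256*s^3 - 1.6254*s^2 + 6.6753*s - 8.3268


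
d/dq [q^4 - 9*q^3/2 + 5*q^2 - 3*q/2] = 4*q^3 - 27*q^2/2 + 10*q - 3/2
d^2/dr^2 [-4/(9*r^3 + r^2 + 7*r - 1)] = 8*((27*r + 1)*(9*r^3 + r^2 + 7*r - 1) - (27*r^2 + 2*r + 7)^2)/(9*r^3 + r^2 + 7*r - 1)^3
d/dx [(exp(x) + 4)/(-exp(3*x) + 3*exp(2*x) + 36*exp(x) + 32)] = (2*exp(x) - 7)*exp(x)/(exp(4*x) - 14*exp(3*x) + 33*exp(2*x) + 112*exp(x) + 64)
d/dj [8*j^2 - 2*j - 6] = 16*j - 2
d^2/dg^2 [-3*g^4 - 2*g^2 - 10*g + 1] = -36*g^2 - 4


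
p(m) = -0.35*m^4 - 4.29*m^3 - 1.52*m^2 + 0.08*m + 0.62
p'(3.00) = -162.67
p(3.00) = -157.00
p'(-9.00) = 5.57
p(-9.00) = 707.84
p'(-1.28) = -14.18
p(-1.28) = 6.08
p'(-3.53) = -87.98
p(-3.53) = 115.76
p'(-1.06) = -9.49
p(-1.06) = 3.49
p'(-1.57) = -21.45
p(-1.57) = 11.22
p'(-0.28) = -0.05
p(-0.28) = 0.57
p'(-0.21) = 0.16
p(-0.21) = 0.58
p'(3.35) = -207.17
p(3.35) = -221.53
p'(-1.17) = -11.74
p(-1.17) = 4.66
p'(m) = -1.4*m^3 - 12.87*m^2 - 3.04*m + 0.08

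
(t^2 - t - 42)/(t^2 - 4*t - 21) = (t + 6)/(t + 3)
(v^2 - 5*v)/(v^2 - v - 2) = v*(5 - v)/(-v^2 + v + 2)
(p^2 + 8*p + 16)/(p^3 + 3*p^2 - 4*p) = (p + 4)/(p*(p - 1))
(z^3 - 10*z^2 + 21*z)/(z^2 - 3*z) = z - 7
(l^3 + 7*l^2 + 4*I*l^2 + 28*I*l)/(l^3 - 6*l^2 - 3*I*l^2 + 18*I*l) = (l^2 + l*(7 + 4*I) + 28*I)/(l^2 - 3*l*(2 + I) + 18*I)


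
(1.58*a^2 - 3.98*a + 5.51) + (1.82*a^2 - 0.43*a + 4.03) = 3.4*a^2 - 4.41*a + 9.54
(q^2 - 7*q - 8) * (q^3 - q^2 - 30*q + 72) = q^5 - 8*q^4 - 31*q^3 + 290*q^2 - 264*q - 576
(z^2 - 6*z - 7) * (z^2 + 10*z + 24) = z^4 + 4*z^3 - 43*z^2 - 214*z - 168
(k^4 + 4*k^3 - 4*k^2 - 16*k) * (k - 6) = k^5 - 2*k^4 - 28*k^3 + 8*k^2 + 96*k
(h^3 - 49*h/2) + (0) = h^3 - 49*h/2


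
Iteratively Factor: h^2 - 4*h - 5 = (h - 5)*(h + 1)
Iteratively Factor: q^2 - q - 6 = (q - 3)*(q + 2)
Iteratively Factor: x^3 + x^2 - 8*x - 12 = (x + 2)*(x^2 - x - 6) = (x + 2)^2*(x - 3)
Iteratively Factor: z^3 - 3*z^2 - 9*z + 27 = (z + 3)*(z^2 - 6*z + 9) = (z - 3)*(z + 3)*(z - 3)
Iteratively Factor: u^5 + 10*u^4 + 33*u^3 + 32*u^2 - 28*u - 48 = (u + 3)*(u^4 + 7*u^3 + 12*u^2 - 4*u - 16) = (u + 2)*(u + 3)*(u^3 + 5*u^2 + 2*u - 8) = (u + 2)^2*(u + 3)*(u^2 + 3*u - 4) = (u + 2)^2*(u + 3)*(u + 4)*(u - 1)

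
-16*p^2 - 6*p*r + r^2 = (-8*p + r)*(2*p + r)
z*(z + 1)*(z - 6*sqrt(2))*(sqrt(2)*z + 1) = sqrt(2)*z^4 - 11*z^3 + sqrt(2)*z^3 - 11*z^2 - 6*sqrt(2)*z^2 - 6*sqrt(2)*z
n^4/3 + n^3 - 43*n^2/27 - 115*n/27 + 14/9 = (n/3 + 1)*(n - 2)*(n - 1/3)*(n + 7/3)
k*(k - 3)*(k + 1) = k^3 - 2*k^2 - 3*k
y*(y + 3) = y^2 + 3*y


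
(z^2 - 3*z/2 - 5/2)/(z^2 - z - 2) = (z - 5/2)/(z - 2)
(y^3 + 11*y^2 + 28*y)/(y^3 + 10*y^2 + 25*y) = (y^2 + 11*y + 28)/(y^2 + 10*y + 25)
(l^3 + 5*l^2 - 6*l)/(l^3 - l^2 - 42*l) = (l - 1)/(l - 7)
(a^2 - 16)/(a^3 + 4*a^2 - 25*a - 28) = (a + 4)/(a^2 + 8*a + 7)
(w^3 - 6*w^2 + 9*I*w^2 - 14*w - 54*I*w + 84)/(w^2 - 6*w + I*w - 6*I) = (w^2 + 9*I*w - 14)/(w + I)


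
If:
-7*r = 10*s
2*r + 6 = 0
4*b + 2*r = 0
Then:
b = 3/2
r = -3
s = 21/10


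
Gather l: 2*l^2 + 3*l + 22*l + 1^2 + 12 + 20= 2*l^2 + 25*l + 33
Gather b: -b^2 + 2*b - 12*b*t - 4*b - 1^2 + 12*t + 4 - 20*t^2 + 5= -b^2 + b*(-12*t - 2) - 20*t^2 + 12*t + 8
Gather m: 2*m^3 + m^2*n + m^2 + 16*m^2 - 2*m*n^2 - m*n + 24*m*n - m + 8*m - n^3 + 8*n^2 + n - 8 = 2*m^3 + m^2*(n + 17) + m*(-2*n^2 + 23*n + 7) - n^3 + 8*n^2 + n - 8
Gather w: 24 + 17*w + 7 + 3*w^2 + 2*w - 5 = 3*w^2 + 19*w + 26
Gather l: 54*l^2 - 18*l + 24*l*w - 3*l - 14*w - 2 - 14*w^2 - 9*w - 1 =54*l^2 + l*(24*w - 21) - 14*w^2 - 23*w - 3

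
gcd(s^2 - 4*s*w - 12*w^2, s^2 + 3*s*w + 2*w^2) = s + 2*w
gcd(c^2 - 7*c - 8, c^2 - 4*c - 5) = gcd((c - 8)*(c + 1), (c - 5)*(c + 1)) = c + 1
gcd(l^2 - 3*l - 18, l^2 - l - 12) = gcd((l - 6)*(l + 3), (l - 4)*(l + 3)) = l + 3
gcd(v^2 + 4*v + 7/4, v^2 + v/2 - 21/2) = v + 7/2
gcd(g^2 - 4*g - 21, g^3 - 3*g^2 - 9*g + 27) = g + 3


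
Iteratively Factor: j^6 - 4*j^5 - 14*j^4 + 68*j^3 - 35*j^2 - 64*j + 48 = (j - 3)*(j^5 - j^4 - 17*j^3 + 17*j^2 + 16*j - 16) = (j - 3)*(j + 1)*(j^4 - 2*j^3 - 15*j^2 + 32*j - 16) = (j - 4)*(j - 3)*(j + 1)*(j^3 + 2*j^2 - 7*j + 4) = (j - 4)*(j - 3)*(j - 1)*(j + 1)*(j^2 + 3*j - 4) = (j - 4)*(j - 3)*(j - 1)^2*(j + 1)*(j + 4)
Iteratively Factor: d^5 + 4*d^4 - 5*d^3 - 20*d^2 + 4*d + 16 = (d + 1)*(d^4 + 3*d^3 - 8*d^2 - 12*d + 16) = (d - 2)*(d + 1)*(d^3 + 5*d^2 + 2*d - 8) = (d - 2)*(d - 1)*(d + 1)*(d^2 + 6*d + 8) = (d - 2)*(d - 1)*(d + 1)*(d + 2)*(d + 4)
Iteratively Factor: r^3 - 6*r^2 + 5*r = (r)*(r^2 - 6*r + 5) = r*(r - 5)*(r - 1)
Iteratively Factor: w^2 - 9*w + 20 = (w - 5)*(w - 4)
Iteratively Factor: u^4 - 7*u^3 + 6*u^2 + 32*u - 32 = (u - 4)*(u^3 - 3*u^2 - 6*u + 8) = (u - 4)*(u + 2)*(u^2 - 5*u + 4) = (u - 4)*(u - 1)*(u + 2)*(u - 4)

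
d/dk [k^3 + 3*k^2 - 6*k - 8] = 3*k^2 + 6*k - 6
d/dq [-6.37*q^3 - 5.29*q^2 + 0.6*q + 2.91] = -19.11*q^2 - 10.58*q + 0.6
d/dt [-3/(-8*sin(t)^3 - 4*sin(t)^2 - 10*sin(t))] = 3*(-4*sin(t) + 6*cos(2*t) - 11)*cos(t)/(2*(4*sin(t)^2 + 2*sin(t) + 5)^2*sin(t)^2)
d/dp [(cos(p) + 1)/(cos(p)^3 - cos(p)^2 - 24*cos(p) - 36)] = 2*(-sin(p)^2*cos(p) - sin(p)^2 + 7)*sin(p)/(-cos(p)^3 + cos(p)^2 + 24*cos(p) + 36)^2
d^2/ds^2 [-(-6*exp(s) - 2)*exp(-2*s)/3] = 2*(3*exp(s) + 4)*exp(-2*s)/3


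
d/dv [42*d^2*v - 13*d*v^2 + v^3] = 42*d^2 - 26*d*v + 3*v^2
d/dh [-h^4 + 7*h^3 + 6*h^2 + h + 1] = -4*h^3 + 21*h^2 + 12*h + 1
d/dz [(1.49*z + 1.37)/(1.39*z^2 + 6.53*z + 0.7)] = (2.0711*z^2 + 9.7297*z - (1.49*z + 1.37)*(2.78*z + 6.53) + 1.043)/(1.39*z^2 + 6.53*z + 0.7)^2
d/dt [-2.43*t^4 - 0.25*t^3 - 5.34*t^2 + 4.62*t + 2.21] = -9.72*t^3 - 0.75*t^2 - 10.68*t + 4.62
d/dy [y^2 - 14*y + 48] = 2*y - 14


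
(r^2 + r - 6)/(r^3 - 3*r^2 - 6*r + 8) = (r^2 + r - 6)/(r^3 - 3*r^2 - 6*r + 8)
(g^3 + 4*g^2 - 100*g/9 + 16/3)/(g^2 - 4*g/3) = g + 16/3 - 4/g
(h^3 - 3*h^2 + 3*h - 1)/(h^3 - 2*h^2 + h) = (h - 1)/h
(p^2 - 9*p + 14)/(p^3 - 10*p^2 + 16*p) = (p - 7)/(p*(p - 8))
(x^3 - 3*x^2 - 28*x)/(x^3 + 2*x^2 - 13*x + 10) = x*(x^2 - 3*x - 28)/(x^3 + 2*x^2 - 13*x + 10)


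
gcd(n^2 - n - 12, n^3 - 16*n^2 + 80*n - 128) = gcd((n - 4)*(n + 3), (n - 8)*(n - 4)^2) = n - 4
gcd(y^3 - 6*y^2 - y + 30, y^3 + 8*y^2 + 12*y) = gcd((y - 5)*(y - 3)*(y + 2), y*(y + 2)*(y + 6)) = y + 2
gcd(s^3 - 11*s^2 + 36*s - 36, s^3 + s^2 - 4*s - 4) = s - 2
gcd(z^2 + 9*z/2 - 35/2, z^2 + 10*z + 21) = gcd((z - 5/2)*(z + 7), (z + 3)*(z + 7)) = z + 7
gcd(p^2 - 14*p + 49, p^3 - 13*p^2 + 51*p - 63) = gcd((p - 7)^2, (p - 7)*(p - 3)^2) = p - 7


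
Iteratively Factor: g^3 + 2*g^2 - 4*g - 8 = (g - 2)*(g^2 + 4*g + 4) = (g - 2)*(g + 2)*(g + 2)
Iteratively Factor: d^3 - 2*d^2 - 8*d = (d + 2)*(d^2 - 4*d) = (d - 4)*(d + 2)*(d)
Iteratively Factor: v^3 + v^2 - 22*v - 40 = (v + 2)*(v^2 - v - 20) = (v + 2)*(v + 4)*(v - 5)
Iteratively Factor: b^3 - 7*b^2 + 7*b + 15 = (b + 1)*(b^2 - 8*b + 15) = (b - 3)*(b + 1)*(b - 5)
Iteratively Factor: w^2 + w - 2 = (w - 1)*(w + 2)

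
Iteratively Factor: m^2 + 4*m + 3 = (m + 1)*(m + 3)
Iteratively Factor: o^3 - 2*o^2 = (o)*(o^2 - 2*o) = o*(o - 2)*(o)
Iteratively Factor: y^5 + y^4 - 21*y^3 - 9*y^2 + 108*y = (y + 4)*(y^4 - 3*y^3 - 9*y^2 + 27*y) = y*(y + 4)*(y^3 - 3*y^2 - 9*y + 27) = y*(y - 3)*(y + 4)*(y^2 - 9) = y*(y - 3)*(y + 3)*(y + 4)*(y - 3)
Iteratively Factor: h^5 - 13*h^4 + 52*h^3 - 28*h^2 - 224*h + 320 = (h - 2)*(h^4 - 11*h^3 + 30*h^2 + 32*h - 160) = (h - 5)*(h - 2)*(h^3 - 6*h^2 + 32) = (h - 5)*(h - 2)*(h + 2)*(h^2 - 8*h + 16) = (h - 5)*(h - 4)*(h - 2)*(h + 2)*(h - 4)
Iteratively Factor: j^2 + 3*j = (j)*(j + 3)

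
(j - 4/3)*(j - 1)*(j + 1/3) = j^3 - 2*j^2 + 5*j/9 + 4/9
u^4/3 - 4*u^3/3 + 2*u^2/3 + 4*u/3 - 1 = (u/3 + 1/3)*(u - 3)*(u - 1)^2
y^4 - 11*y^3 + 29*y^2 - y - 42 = (y - 7)*(y - 3)*(y - 2)*(y + 1)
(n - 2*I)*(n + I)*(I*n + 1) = I*n^3 + 2*n^2 + I*n + 2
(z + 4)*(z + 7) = z^2 + 11*z + 28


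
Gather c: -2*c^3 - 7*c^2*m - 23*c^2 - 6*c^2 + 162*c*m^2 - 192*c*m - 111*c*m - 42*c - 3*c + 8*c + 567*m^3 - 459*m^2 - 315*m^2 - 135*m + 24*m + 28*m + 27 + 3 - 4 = -2*c^3 + c^2*(-7*m - 29) + c*(162*m^2 - 303*m - 37) + 567*m^3 - 774*m^2 - 83*m + 26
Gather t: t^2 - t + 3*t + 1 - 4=t^2 + 2*t - 3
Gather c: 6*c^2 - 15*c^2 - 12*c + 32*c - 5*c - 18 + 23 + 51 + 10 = -9*c^2 + 15*c + 66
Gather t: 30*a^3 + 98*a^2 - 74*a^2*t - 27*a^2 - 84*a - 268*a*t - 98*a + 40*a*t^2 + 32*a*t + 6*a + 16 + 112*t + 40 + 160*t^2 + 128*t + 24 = 30*a^3 + 71*a^2 - 176*a + t^2*(40*a + 160) + t*(-74*a^2 - 236*a + 240) + 80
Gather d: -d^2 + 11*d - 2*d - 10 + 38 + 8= -d^2 + 9*d + 36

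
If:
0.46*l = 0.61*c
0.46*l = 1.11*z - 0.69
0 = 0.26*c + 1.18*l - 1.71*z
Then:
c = 1.20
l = 1.59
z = 1.28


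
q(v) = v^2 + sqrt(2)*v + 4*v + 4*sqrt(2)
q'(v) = 2*v + sqrt(2) + 4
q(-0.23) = 4.46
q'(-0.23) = 4.95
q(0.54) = 8.87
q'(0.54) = 6.49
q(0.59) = 9.20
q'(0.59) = 6.59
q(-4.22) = 0.62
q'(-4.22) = -3.03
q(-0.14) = 4.92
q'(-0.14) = 5.13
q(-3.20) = -1.43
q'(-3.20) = -0.99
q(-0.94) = 1.45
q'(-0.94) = 3.53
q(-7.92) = 25.50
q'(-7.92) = -10.43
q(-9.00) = 37.93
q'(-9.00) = -12.59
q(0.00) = 5.66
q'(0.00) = 5.41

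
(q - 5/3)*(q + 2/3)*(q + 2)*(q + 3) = q^4 + 4*q^3 - q^2/9 - 104*q/9 - 20/3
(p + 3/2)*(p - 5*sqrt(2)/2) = p^2 - 5*sqrt(2)*p/2 + 3*p/2 - 15*sqrt(2)/4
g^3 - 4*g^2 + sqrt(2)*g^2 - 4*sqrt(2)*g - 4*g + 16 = (g - 4)*(g - sqrt(2))*(g + 2*sqrt(2))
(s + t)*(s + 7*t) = s^2 + 8*s*t + 7*t^2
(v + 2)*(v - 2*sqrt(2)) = v^2 - 2*sqrt(2)*v + 2*v - 4*sqrt(2)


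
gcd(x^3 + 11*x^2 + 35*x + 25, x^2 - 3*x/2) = 1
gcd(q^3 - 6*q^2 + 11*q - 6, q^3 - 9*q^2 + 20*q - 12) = q^2 - 3*q + 2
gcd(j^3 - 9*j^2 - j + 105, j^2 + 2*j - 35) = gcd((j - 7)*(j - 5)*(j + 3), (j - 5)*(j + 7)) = j - 5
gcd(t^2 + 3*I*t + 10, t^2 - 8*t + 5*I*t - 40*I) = t + 5*I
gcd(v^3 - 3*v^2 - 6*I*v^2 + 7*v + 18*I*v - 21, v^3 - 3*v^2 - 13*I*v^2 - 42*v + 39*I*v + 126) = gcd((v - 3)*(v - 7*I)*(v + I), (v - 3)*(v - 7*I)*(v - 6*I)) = v^2 + v*(-3 - 7*I) + 21*I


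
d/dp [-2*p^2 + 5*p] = 5 - 4*p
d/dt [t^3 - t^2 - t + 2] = 3*t^2 - 2*t - 1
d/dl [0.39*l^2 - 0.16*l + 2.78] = 0.78*l - 0.16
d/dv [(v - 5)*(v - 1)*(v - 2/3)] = 3*v^2 - 40*v/3 + 9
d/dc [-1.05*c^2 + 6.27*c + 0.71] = 6.27 - 2.1*c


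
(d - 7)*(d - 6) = d^2 - 13*d + 42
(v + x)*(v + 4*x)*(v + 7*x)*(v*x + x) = v^4*x + 12*v^3*x^2 + v^3*x + 39*v^2*x^3 + 12*v^2*x^2 + 28*v*x^4 + 39*v*x^3 + 28*x^4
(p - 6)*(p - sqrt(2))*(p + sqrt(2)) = p^3 - 6*p^2 - 2*p + 12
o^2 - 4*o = o*(o - 4)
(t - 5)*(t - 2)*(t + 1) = t^3 - 6*t^2 + 3*t + 10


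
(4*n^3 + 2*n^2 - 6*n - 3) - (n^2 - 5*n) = 4*n^3 + n^2 - n - 3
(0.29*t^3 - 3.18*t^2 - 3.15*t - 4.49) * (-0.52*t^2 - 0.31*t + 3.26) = -0.1508*t^5 + 1.5637*t^4 + 3.5692*t^3 - 7.0555*t^2 - 8.8771*t - 14.6374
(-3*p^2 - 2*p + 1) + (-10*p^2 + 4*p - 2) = -13*p^2 + 2*p - 1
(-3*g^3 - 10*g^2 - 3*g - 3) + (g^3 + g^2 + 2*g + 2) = -2*g^3 - 9*g^2 - g - 1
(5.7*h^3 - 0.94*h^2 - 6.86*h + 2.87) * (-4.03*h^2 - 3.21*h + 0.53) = -22.971*h^5 - 14.5088*h^4 + 33.6842*h^3 + 9.9563*h^2 - 12.8485*h + 1.5211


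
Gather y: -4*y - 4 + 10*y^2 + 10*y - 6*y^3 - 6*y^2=-6*y^3 + 4*y^2 + 6*y - 4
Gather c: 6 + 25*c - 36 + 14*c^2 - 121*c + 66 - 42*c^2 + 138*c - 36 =-28*c^2 + 42*c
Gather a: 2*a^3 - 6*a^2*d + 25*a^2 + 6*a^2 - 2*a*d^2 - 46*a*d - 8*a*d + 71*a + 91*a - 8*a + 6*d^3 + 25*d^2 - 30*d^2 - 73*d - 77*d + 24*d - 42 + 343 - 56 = 2*a^3 + a^2*(31 - 6*d) + a*(-2*d^2 - 54*d + 154) + 6*d^3 - 5*d^2 - 126*d + 245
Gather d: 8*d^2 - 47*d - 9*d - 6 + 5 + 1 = 8*d^2 - 56*d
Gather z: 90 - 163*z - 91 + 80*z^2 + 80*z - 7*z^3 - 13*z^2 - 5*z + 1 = -7*z^3 + 67*z^2 - 88*z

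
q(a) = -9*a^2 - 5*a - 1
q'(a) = -18*a - 5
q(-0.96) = -4.49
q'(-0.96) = 12.28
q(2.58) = -73.81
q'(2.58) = -51.44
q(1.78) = -38.42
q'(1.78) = -37.04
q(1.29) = -22.43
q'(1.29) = -28.22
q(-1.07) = -5.95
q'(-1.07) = 14.26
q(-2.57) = -47.59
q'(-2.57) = 41.26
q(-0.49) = -0.71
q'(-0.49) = 3.82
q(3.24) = -111.68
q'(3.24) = -63.32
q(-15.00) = -1951.00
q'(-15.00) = 265.00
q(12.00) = -1357.00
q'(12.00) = -221.00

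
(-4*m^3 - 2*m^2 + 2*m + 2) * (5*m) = -20*m^4 - 10*m^3 + 10*m^2 + 10*m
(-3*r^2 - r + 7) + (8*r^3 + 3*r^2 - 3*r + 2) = 8*r^3 - 4*r + 9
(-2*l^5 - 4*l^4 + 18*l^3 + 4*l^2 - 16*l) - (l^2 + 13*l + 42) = -2*l^5 - 4*l^4 + 18*l^3 + 3*l^2 - 29*l - 42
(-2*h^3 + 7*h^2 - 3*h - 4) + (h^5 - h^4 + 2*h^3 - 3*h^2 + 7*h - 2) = h^5 - h^4 + 4*h^2 + 4*h - 6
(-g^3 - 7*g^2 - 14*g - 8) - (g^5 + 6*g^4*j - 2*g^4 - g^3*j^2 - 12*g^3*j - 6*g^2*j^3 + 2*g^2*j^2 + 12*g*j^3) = -g^5 - 6*g^4*j + 2*g^4 + g^3*j^2 + 12*g^3*j - g^3 + 6*g^2*j^3 - 2*g^2*j^2 - 7*g^2 - 12*g*j^3 - 14*g - 8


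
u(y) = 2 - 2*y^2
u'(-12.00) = 48.00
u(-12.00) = -286.00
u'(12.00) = -48.00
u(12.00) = -286.00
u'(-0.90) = 3.60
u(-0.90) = 0.38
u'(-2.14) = 8.56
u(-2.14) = -7.16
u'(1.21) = -4.84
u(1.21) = -0.93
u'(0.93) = -3.72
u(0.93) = 0.27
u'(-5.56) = 22.24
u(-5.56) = -59.83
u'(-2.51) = 10.04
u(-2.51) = -10.60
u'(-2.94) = 11.76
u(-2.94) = -15.29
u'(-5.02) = 20.08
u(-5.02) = -48.40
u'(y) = -4*y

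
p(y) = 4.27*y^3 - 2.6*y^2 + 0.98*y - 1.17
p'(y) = 12.81*y^2 - 5.2*y + 0.98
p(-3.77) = -270.62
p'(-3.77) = 202.65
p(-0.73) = -4.93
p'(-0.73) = 11.60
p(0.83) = 0.29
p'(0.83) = 5.49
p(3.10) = 104.09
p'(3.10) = 107.96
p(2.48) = 50.40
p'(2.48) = 66.87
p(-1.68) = -30.40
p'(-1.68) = 45.87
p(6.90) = 1284.54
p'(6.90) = 574.98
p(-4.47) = -438.87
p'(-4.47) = 280.18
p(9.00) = 2909.88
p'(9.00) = 991.79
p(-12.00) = -7765.89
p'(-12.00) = 1908.02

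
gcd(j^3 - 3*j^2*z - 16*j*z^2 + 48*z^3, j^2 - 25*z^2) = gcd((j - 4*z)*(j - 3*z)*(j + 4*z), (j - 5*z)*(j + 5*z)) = 1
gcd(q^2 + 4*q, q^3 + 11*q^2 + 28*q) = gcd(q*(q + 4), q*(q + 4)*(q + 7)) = q^2 + 4*q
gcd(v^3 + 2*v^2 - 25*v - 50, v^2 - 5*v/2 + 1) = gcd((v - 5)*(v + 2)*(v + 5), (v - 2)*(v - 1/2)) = 1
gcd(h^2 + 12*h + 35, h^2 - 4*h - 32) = 1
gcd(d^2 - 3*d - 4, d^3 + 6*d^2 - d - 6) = d + 1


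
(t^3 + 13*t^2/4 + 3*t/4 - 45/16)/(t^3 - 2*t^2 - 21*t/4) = (8*t^2 + 14*t - 15)/(4*t*(2*t - 7))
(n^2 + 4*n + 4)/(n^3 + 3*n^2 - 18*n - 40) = (n + 2)/(n^2 + n - 20)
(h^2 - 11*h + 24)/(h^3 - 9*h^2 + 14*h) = (h^2 - 11*h + 24)/(h*(h^2 - 9*h + 14))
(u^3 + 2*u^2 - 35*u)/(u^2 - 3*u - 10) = u*(u + 7)/(u + 2)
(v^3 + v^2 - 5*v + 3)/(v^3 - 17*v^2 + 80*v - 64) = (v^2 + 2*v - 3)/(v^2 - 16*v + 64)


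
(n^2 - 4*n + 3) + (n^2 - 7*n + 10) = 2*n^2 - 11*n + 13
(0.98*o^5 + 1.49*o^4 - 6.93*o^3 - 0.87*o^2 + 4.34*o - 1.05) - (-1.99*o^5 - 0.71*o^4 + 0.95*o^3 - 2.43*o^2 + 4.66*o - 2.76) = 2.97*o^5 + 2.2*o^4 - 7.88*o^3 + 1.56*o^2 - 0.32*o + 1.71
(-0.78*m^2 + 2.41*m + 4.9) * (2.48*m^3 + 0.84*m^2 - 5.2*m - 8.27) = -1.9344*m^5 + 5.3216*m^4 + 18.2324*m^3 - 1.9654*m^2 - 45.4107*m - 40.523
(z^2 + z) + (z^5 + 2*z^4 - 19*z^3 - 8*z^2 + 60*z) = z^5 + 2*z^4 - 19*z^3 - 7*z^2 + 61*z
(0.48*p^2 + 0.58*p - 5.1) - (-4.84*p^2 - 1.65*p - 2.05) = 5.32*p^2 + 2.23*p - 3.05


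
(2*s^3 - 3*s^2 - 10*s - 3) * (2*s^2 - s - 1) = 4*s^5 - 8*s^4 - 19*s^3 + 7*s^2 + 13*s + 3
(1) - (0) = 1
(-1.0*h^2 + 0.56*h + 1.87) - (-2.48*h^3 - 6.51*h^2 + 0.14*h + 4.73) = 2.48*h^3 + 5.51*h^2 + 0.42*h - 2.86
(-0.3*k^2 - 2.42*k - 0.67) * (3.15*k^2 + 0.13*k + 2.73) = -0.945*k^4 - 7.662*k^3 - 3.2441*k^2 - 6.6937*k - 1.8291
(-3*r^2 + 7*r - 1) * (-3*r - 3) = 9*r^3 - 12*r^2 - 18*r + 3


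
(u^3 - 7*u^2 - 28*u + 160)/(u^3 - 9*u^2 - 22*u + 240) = (u - 4)/(u - 6)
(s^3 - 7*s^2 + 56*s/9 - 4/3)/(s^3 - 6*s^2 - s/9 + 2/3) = (3*s - 2)/(3*s + 1)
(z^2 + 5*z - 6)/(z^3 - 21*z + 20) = (z + 6)/(z^2 + z - 20)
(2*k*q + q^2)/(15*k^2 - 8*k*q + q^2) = q*(2*k + q)/(15*k^2 - 8*k*q + q^2)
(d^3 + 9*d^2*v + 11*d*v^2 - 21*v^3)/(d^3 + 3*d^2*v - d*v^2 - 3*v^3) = (d + 7*v)/(d + v)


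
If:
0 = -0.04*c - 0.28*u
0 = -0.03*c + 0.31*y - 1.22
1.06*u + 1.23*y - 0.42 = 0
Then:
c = 136.46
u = -19.49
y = 17.14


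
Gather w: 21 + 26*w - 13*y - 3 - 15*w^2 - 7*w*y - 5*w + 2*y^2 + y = -15*w^2 + w*(21 - 7*y) + 2*y^2 - 12*y + 18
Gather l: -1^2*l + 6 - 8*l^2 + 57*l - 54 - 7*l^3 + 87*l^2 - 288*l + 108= -7*l^3 + 79*l^2 - 232*l + 60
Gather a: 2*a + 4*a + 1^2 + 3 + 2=6*a + 6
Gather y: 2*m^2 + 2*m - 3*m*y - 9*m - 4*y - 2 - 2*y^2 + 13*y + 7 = 2*m^2 - 7*m - 2*y^2 + y*(9 - 3*m) + 5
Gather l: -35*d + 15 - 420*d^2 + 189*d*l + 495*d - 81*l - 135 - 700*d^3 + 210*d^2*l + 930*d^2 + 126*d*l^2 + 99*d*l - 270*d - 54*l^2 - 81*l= -700*d^3 + 510*d^2 + 190*d + l^2*(126*d - 54) + l*(210*d^2 + 288*d - 162) - 120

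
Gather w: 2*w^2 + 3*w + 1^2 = 2*w^2 + 3*w + 1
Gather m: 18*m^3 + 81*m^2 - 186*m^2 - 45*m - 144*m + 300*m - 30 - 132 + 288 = 18*m^3 - 105*m^2 + 111*m + 126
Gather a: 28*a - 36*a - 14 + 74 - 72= -8*a - 12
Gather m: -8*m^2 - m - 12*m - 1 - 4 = -8*m^2 - 13*m - 5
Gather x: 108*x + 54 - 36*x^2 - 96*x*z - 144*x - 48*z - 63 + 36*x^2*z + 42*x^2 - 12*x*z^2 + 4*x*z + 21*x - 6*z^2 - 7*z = x^2*(36*z + 6) + x*(-12*z^2 - 92*z - 15) - 6*z^2 - 55*z - 9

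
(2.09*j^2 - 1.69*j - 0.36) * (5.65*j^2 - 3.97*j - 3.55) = 11.8085*j^4 - 17.8458*j^3 - 2.7442*j^2 + 7.4287*j + 1.278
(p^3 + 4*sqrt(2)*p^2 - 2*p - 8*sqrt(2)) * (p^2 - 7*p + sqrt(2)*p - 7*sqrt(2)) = p^5 - 7*p^4 + 5*sqrt(2)*p^4 - 35*sqrt(2)*p^3 + 6*p^3 - 42*p^2 - 10*sqrt(2)*p^2 - 16*p + 70*sqrt(2)*p + 112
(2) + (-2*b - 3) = -2*b - 1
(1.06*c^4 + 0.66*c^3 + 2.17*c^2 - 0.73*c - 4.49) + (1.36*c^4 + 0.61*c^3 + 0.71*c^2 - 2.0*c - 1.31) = 2.42*c^4 + 1.27*c^3 + 2.88*c^2 - 2.73*c - 5.8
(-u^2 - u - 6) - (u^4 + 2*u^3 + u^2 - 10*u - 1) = -u^4 - 2*u^3 - 2*u^2 + 9*u - 5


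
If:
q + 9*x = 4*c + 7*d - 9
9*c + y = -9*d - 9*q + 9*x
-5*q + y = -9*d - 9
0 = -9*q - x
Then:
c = -133*y/675 - 51/25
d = -68*y/675 - 21/25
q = 7*y/375 + 36/125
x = -21*y/125 - 324/125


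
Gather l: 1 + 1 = 2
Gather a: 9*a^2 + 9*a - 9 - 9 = 9*a^2 + 9*a - 18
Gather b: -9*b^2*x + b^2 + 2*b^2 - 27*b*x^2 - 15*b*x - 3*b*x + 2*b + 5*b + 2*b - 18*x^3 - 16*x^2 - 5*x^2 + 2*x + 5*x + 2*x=b^2*(3 - 9*x) + b*(-27*x^2 - 18*x + 9) - 18*x^3 - 21*x^2 + 9*x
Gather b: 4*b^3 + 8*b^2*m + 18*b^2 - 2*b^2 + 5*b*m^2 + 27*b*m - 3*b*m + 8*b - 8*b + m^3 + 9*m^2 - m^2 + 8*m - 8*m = 4*b^3 + b^2*(8*m + 16) + b*(5*m^2 + 24*m) + m^3 + 8*m^2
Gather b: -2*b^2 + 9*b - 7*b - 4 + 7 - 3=-2*b^2 + 2*b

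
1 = 1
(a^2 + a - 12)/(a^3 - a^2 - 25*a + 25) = (a^2 + a - 12)/(a^3 - a^2 - 25*a + 25)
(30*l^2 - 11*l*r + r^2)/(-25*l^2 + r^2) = (-6*l + r)/(5*l + r)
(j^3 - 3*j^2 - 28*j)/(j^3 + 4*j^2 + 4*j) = (j^2 - 3*j - 28)/(j^2 + 4*j + 4)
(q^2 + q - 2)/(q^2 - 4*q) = (q^2 + q - 2)/(q*(q - 4))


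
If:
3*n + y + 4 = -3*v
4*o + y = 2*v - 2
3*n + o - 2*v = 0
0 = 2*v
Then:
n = -2/15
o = 2/5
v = 0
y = -18/5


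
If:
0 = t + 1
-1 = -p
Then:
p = 1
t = -1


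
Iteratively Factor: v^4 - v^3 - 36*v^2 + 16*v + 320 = (v - 5)*(v^3 + 4*v^2 - 16*v - 64) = (v - 5)*(v + 4)*(v^2 - 16) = (v - 5)*(v - 4)*(v + 4)*(v + 4)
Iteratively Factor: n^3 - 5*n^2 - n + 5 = (n - 5)*(n^2 - 1) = (n - 5)*(n + 1)*(n - 1)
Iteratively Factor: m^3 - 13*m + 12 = (m - 3)*(m^2 + 3*m - 4) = (m - 3)*(m - 1)*(m + 4)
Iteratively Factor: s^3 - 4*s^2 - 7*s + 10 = (s + 2)*(s^2 - 6*s + 5) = (s - 5)*(s + 2)*(s - 1)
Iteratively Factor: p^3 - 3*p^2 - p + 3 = (p + 1)*(p^2 - 4*p + 3) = (p - 3)*(p + 1)*(p - 1)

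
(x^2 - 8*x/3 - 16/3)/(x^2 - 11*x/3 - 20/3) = (x - 4)/(x - 5)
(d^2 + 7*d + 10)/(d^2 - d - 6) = (d + 5)/(d - 3)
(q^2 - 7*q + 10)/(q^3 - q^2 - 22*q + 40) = (q - 5)/(q^2 + q - 20)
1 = 1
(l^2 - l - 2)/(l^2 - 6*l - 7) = (l - 2)/(l - 7)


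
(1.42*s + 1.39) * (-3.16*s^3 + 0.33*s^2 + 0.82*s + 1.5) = -4.4872*s^4 - 3.9238*s^3 + 1.6231*s^2 + 3.2698*s + 2.085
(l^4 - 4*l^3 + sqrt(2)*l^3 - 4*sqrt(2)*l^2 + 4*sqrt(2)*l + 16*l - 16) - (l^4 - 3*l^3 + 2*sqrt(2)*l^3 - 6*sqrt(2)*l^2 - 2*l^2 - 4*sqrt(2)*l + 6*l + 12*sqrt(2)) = -sqrt(2)*l^3 - l^3 + 2*l^2 + 2*sqrt(2)*l^2 + 10*l + 8*sqrt(2)*l - 12*sqrt(2) - 16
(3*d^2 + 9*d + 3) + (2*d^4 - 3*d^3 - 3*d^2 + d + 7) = 2*d^4 - 3*d^3 + 10*d + 10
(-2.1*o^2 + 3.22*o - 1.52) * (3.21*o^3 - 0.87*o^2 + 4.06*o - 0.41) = -6.741*o^5 + 12.1632*o^4 - 16.2066*o^3 + 15.2566*o^2 - 7.4914*o + 0.6232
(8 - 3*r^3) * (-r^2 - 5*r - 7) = 3*r^5 + 15*r^4 + 21*r^3 - 8*r^2 - 40*r - 56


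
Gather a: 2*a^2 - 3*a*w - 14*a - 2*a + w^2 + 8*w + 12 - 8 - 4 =2*a^2 + a*(-3*w - 16) + w^2 + 8*w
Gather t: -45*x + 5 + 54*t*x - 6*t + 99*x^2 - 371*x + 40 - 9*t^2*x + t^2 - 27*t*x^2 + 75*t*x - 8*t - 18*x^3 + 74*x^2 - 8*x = t^2*(1 - 9*x) + t*(-27*x^2 + 129*x - 14) - 18*x^3 + 173*x^2 - 424*x + 45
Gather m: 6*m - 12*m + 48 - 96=-6*m - 48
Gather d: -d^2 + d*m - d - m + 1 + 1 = -d^2 + d*(m - 1) - m + 2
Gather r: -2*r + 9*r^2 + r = 9*r^2 - r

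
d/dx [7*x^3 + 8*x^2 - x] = 21*x^2 + 16*x - 1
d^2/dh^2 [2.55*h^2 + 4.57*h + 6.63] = 5.10000000000000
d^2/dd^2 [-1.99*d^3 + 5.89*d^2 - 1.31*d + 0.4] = 11.78 - 11.94*d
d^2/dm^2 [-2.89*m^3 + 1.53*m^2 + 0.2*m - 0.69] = 3.06 - 17.34*m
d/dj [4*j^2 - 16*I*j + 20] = 8*j - 16*I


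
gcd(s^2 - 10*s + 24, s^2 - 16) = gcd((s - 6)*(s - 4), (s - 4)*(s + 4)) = s - 4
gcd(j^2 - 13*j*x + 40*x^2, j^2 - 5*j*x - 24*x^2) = -j + 8*x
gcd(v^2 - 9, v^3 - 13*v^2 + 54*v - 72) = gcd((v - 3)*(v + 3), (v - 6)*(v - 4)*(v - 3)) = v - 3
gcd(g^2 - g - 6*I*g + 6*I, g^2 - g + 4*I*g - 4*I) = g - 1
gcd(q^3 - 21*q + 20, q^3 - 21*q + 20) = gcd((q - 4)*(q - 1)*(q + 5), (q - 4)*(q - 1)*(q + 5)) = q^3 - 21*q + 20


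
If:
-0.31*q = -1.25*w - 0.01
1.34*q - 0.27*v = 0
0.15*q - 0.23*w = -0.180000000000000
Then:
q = -1.96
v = -9.71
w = -0.49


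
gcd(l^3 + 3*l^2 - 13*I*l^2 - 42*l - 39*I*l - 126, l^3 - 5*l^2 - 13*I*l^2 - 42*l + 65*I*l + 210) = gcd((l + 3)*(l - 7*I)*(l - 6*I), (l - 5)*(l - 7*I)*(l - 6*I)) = l^2 - 13*I*l - 42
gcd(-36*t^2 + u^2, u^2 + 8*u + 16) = 1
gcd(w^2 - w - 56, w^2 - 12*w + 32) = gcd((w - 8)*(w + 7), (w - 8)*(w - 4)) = w - 8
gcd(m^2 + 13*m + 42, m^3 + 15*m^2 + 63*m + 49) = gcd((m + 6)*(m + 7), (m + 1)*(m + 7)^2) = m + 7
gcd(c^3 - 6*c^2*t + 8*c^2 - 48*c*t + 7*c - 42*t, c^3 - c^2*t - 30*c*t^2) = -c + 6*t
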